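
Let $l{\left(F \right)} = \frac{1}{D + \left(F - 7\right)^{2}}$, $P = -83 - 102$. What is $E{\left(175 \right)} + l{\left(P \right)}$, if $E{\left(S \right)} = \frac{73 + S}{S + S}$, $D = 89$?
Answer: $\frac{654621}{923825} \approx 0.7086$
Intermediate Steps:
$E{\left(S \right)} = \frac{73 + S}{2 S}$
$P = -185$ ($P = -83 - 102 = -185$)
$l{\left(F \right)} = \frac{1}{89 + \left(-7 + F\right)^{2}}$ ($l{\left(F \right)} = \frac{1}{89 + \left(F - 7\right)^{2}} = \frac{1}{89 + \left(-7 + F\right)^{2}}$)
$E{\left(175 \right)} + l{\left(P \right)} = \frac{73 + 175}{2 \cdot 175} + \frac{1}{89 + \left(-7 - 185\right)^{2}} = \frac{1}{2} \cdot \frac{1}{175} \cdot 248 + \frac{1}{89 + \left(-192\right)^{2}} = \frac{124}{175} + \frac{1}{89 + 36864} = \frac{124}{175} + \frac{1}{36953} = \frac{654621}{923825}$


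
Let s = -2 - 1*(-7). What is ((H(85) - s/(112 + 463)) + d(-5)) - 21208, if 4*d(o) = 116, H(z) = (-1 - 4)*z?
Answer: -2484461/115 ≈ -21604.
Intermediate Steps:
H(z) = -5*z
d(o) = 29 (d(o) = (¼)*116 = 29)
s = 5 (s = -2 + 7 = 5)
((H(85) - s/(112 + 463)) + d(-5)) - 21208 = ((-5*85 - 5/(112 + 463)) + 29) - 21208 = ((-425 - 5/575) + 29) - 21208 = ((-425 - 1*1/115) + 29) - 21208 = ((-425 - 1/115) + 29) - 21208 = (-48876/115 + 29) - 21208 = -45541/115 - 21208 = -2484461/115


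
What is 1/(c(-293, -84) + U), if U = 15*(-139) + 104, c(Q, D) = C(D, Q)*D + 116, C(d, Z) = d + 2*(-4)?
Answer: 1/5863 ≈ 0.00017056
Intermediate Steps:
C(d, Z) = -8 + d (C(d, Z) = d - 8 = -8 + d)
c(Q, D) = 116 + D*(-8 + D) (c(Q, D) = (-8 + D)*D + 116 = D*(-8 + D) + 116 = 116 + D*(-8 + D))
U = -1981 (U = -2085 + 104 = -1981)
1/(c(-293, -84) + U) = 1/((116 - 84*(-8 - 84)) - 1981) = 1/((116 - 84*(-92)) - 1981) = 1/((116 + 7728) - 1981) = 1/(7844 - 1981) = 1/5863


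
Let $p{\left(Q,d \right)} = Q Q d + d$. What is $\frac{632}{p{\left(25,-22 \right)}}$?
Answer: $- \frac{158}{3443} \approx -0.04589$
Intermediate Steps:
$p{\left(Q,d \right)} = d + d Q^{2}$ ($p{\left(Q,d \right)} = Q^{2} d + d = d Q^{2} + d = d + d Q^{2}$)
$\frac{632}{p{\left(25,-22 \right)}} = \frac{632}{\left(-22\right) \left(1 + 25^{2}\right)} = \frac{632}{\left(-22\right) \left(1 + 625\right)} = \frac{632}{\left(-22\right) 626} = \frac{632}{-13772} = 632 \left(- \frac{1}{13772}\right) = - \frac{158}{3443}$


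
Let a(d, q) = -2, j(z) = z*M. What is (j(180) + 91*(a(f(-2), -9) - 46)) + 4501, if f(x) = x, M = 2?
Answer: 493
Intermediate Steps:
j(z) = 2*z (j(z) = z*2 = 2*z)
(j(180) + 91*(a(f(-2), -9) - 46)) + 4501 = (2*180 + 91*(-2 - 46)) + 4501 = (360 + 91*(-48)) + 4501 = (360 - 4368) + 4501 = -4008 + 4501 = 493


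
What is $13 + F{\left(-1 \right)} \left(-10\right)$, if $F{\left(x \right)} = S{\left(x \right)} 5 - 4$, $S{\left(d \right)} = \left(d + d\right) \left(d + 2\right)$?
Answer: $153$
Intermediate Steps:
$S{\left(d \right)} = 2 d \left(2 + d\right)$
$F{\left(x \right)} = -4 + 10 x \left(2 + x\right)$ ($F{\left(x \right)} = 2 x \left(2 + x\right) 5 - 4 = 10 x \left(2 + x\right) - 4 = -4 + 10 x \left(2 + x\right)$)
$13 + F{\left(-1 \right)} \left(-10\right) = 13 + \left(-4 + 10 \left(-1\right) \left(2 - 1\right)\right) \left(-10\right) = 13 + \left(-4 + 10 \left(-1\right) 1\right) \left(-10\right) = 13 + \left(-4 - 10\right) \left(-10\right) = 13 - -140 = 13 + 140 = 153$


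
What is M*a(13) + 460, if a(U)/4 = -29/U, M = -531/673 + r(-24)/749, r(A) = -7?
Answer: 437294620/936143 ≈ 467.12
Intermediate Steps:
M = -57490/72011 (M = -531/673 - 7/749 = -531*1/673 - 7*1/749 = -531/673 - 1/107 = -57490/72011 ≈ -0.79835)
a(U) = -116/U (a(U) = 4*(-29/U) = -116/U)
M*a(13) + 460 = -(-6668840)/(72011*13) + 460 = -57490/72011*(-116/13) + 460 = 6668840/936143 + 460 = 437294620/936143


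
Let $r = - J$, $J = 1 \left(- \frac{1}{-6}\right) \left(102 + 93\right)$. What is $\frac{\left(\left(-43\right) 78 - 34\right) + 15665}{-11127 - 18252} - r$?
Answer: $\frac{1885081}{58758} \approx 32.082$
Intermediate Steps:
$J = \frac{65}{2}$ ($J = 1 \left(\left(-1\right) \left(- \frac{1}{6}\right)\right) 195 = 1 \cdot \frac{1}{6} \cdot 195 = \frac{1}{6} \cdot 195 = \frac{65}{2} \approx 32.5$)
$r = - \frac{65}{2}$ ($r = \left(-1\right) \frac{65}{2} = - \frac{65}{2} \approx -32.5$)
$\frac{\left(\left(-43\right) 78 - 34\right) + 15665}{-11127 - 18252} - r = \frac{\left(\left(-43\right) 78 - 34\right) + 15665}{-11127 - 18252} - - \frac{65}{2} = \frac{\left(-3354 - 34\right) + 15665}{-29379} + \frac{65}{2} = \left(-3388 + 15665\right) \left(- \frac{1}{29379}\right) + \frac{65}{2} = 12277 \left(- \frac{1}{29379}\right) + \frac{65}{2} = - \frac{12277}{29379} + \frac{65}{2} = \frac{1885081}{58758}$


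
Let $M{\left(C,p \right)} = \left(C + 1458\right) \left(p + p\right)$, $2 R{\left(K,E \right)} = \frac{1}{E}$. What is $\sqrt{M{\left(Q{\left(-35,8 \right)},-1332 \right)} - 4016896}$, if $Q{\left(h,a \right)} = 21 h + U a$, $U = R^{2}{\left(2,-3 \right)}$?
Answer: $2 i \sqrt{1485890} \approx 2437.9 i$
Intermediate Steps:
$R{\left(K,E \right)} = \frac{1}{2 E}$
$U = \frac{1}{36}$ ($U = \left(\frac{1}{2 \left(-3\right)}\right)^{2} = \left(\frac{1}{2} \left(- \frac{1}{3}\right)\right)^{2} = \left(- \frac{1}{6}\right)^{2} = \frac{1}{36} \approx 0.027778$)
$Q{\left(h,a \right)} = 21 h + \frac{a}{36}$
$M{\left(C,p \right)} = 2 p \left(1458 + C\right)$ ($M{\left(C,p \right)} = \left(1458 + C\right) 2 p = 2 p \left(1458 + C\right)$)
$\sqrt{M{\left(Q{\left(-35,8 \right)},-1332 \right)} - 4016896} = \sqrt{2 \left(-1332\right) \left(1458 + \left(21 \left(-35\right) + \frac{1}{36} \cdot 8\right)\right) - 4016896} = \sqrt{2 \left(-1332\right) \left(1458 + \left(-735 + \frac{2}{9}\right)\right) - 4016896} = \sqrt{2 \left(-1332\right) \left(1458 - \frac{6613}{9}\right) - 4016896} = \sqrt{2 \left(-1332\right) \frac{6509}{9} - 4016896} = \sqrt{-1926664 - 4016896} = \sqrt{-5943560} = 2 i \sqrt{1485890}$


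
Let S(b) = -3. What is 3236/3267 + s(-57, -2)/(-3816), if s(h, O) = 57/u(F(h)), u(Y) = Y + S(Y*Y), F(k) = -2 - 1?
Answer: 2751025/2770416 ≈ 0.99300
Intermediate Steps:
F(k) = -3
u(Y) = -3 + Y (u(Y) = Y - 3 = -3 + Y)
s(h, O) = -19/2 (s(h, O) = 57/(-3 - 3) = 57/(-6) = 57*(-⅙) = -19/2)
3236/3267 + s(-57, -2)/(-3816) = 3236/3267 - 19/2/(-3816) = 3236*(1/3267) - 19/2*(-1/3816) = 3236/3267 + 19/7632 = 2751025/2770416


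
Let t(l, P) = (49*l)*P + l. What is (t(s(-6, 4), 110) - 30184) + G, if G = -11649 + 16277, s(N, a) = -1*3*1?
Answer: -41729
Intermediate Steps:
s(N, a) = -3 (s(N, a) = -3*1 = -3)
t(l, P) = l + 49*P*l (t(l, P) = 49*P*l + l = l + 49*P*l)
G = 4628
(t(s(-6, 4), 110) - 30184) + G = (-3*(1 + 49*110) - 30184) + 4628 = (-3*(1 + 5390) - 30184) + 4628 = (-3*5391 - 30184) + 4628 = (-16173 - 30184) + 4628 = -46357 + 4628 = -41729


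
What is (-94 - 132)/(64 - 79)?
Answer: 226/15 ≈ 15.067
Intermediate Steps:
(-94 - 132)/(64 - 79) = -226/(-15) = -226*(-1/15) = 226/15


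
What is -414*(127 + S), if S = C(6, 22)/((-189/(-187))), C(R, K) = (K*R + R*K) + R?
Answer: -1142226/7 ≈ -1.6318e+5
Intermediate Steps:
C(R, K) = R + 2*K*R (C(R, K) = (K*R + K*R) + R = 2*K*R + R = R + 2*K*R)
S = 1870/7 (S = (6*(1 + 2*22))/((-189/(-187))) = (6*(1 + 44))/((-189*(-1/187))) = (6*45)/(189/187) = 270*(187/189) = 1870/7 ≈ 267.14)
-414*(127 + S) = -414*(127 + 1870/7) = -414*2759/7 = -1142226/7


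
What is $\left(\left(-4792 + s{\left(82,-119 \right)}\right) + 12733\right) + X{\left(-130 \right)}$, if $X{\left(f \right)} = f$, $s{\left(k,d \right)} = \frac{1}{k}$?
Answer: $\frac{640503}{82} \approx 7811.0$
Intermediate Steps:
$\left(\left(-4792 + s{\left(82,-119 \right)}\right) + 12733\right) + X{\left(-130 \right)} = \left(\left(-4792 + \frac{1}{82}\right) + 12733\right) - 130 = \left(- \frac{392943}{82} + 12733\right) - 130 = \frac{651163}{82} - 130 = \frac{640503}{82}$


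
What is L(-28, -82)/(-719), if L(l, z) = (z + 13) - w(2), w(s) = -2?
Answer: 67/719 ≈ 0.093185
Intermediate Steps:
L(l, z) = 15 + z (L(l, z) = (z + 13) - 1*(-2) = (13 + z) + 2 = 15 + z)
L(-28, -82)/(-719) = (15 - 82)/(-719) = -67*(-1/719) = 67/719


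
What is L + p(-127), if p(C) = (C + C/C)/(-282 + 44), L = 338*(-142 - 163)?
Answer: -1752521/17 ≈ -1.0309e+5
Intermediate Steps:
L = -103090 (L = 338*(-305) = -103090)
p(C) = -1/238 - C/238 (p(C) = (C + 1)/(-238) = (1 + C)*(-1/238) = -1/238 - C/238)
L + p(-127) = -103090 + (-1/238 - 1/238*(-127)) = -103090 + (-1/238 + 127/238) = -103090 + 9/17 = -1752521/17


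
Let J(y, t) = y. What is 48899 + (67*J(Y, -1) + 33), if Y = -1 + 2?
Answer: 48999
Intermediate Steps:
Y = 1
48899 + (67*J(Y, -1) + 33) = 48899 + (67*1 + 33) = 48899 + (67 + 33) = 48899 + 100 = 48999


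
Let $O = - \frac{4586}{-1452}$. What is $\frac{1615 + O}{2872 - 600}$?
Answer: $\frac{1174783}{1649472} \approx 0.71222$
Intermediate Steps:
$O = \frac{2293}{726}$ ($O = \left(-4586\right) \left(- \frac{1}{1452}\right) = \frac{2293}{726} \approx 3.1584$)
$\frac{1615 + O}{2872 - 600} = \frac{1615 + \frac{2293}{726}}{2872 - 600} = \frac{1174783}{726 \cdot 2272} = \frac{1174783}{726} \cdot \frac{1}{2272} = \frac{1174783}{1649472}$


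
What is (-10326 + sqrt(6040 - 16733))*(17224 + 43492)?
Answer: -626953416 + 1032172*I*sqrt(37) ≈ -6.2695e+8 + 6.2785e+6*I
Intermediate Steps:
(-10326 + sqrt(6040 - 16733))*(17224 + 43492) = (-10326 + sqrt(-10693))*60716 = (-10326 + 17*I*sqrt(37))*60716 = -626953416 + 1032172*I*sqrt(37)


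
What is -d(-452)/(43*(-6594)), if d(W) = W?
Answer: -226/141771 ≈ -0.0015941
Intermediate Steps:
-d(-452)/(43*(-6594)) = -(-452)/(43*(-6594)) = -(-452)/(-283542) = -(-452)*(-1)/283542 = -1*226/141771 = -226/141771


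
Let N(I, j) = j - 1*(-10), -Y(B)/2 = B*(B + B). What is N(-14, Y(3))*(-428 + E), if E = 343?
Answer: 2210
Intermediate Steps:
Y(B) = -4*B² (Y(B) = -2*B*(B + B) = -2*B*2*B = -4*B²)
N(I, j) = 10 + j (N(I, j) = j + 10 = 10 + j)
N(-14, Y(3))*(-428 + E) = (10 - 4*3²)*(-428 + 343) = (10 - 4*9)*(-85) = (10 - 36)*(-85) = -26*(-85) = 2210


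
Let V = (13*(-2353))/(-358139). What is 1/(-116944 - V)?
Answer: -358139/41882237805 ≈ -8.5511e-6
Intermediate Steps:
V = 30589/358139 (V = -30589*(-1/358139) = 30589/358139 ≈ 0.085411)
1/(-116944 - V) = 1/(-116944 - 1*30589/358139) = 1/(-116944 - 30589/358139) = 1/(-41882237805/358139) = -358139/41882237805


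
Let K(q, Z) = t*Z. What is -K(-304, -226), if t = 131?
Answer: 29606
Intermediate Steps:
K(q, Z) = 131*Z
-K(-304, -226) = -131*(-226) = -1*(-29606) = 29606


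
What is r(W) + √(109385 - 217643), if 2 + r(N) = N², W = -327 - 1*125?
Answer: 204302 + I*√108258 ≈ 2.043e+5 + 329.03*I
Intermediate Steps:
W = -452 (W = -327 - 125 = -452)
r(N) = -2 + N²
r(W) + √(109385 - 217643) = (-2 + (-452)²) + √(109385 - 217643) = (-2 + 204304) + √(-108258) = 204302 + I*√108258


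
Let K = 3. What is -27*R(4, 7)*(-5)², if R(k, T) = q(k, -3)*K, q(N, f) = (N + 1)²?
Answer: -50625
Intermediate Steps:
q(N, f) = (1 + N)²
R(k, T) = 3*(1 + k)² (R(k, T) = (1 + k)²*3 = 3*(1 + k)²)
-27*R(4, 7)*(-5)² = -81*(1 + 4)²*(-5)² = -81*5²*25 = -81*25*25 = -27*75*25 = -2025*25 = -50625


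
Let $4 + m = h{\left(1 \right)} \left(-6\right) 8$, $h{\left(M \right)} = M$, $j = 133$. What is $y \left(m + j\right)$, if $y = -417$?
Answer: $-33777$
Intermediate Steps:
$m = -52$ ($m = -4 + 1 \left(-6\right) 8 = -4 - 48 = -52$)
$y \left(m + j\right) = - 417 \left(-52 + 133\right) = \left(-417\right) 81 = -33777$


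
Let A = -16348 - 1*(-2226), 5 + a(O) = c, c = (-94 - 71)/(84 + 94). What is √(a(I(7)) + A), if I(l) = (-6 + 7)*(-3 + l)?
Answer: 3*I*√49736582/178 ≈ 118.86*I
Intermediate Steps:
I(l) = -3 + l (I(l) = 1*(-3 + l) = -3 + l)
c = -165/178 ≈ -0.92697
a(O) = -1055/178 (a(O) = -5 - 165/178 = -1055/178)
A = -14122 (A = -16348 + 2226 = -14122)
√(a(I(7)) + A) = √(-1055/178 - 14122) = √(-2514771/178) = 3*I*√49736582/178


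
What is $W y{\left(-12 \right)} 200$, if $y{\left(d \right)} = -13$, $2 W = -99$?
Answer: $128700$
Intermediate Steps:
$W = - \frac{99}{2}$ ($W = \frac{1}{2} \left(-99\right) = - \frac{99}{2} \approx -49.5$)
$W y{\left(-12 \right)} 200 = \left(- \frac{99}{2}\right) \left(-13\right) 200 = \frac{1287}{2} \cdot 200 = 128700$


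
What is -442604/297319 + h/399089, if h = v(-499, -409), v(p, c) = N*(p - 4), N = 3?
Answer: -177087042127/118656742391 ≈ -1.4924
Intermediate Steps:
v(p, c) = -12 + 3*p (v(p, c) = 3*(p - 4) = 3*(-4 + p) = -12 + 3*p)
h = -1509 (h = -12 + 3*(-499) = -12 - 1497 = -1509)
-442604/297319 + h/399089 = -442604/297319 - 1509/399089 = -177087042127/118656742391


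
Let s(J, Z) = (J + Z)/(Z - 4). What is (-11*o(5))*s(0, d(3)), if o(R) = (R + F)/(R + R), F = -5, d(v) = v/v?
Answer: 0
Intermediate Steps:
d(v) = 1
s(J, Z) = (J + Z)/(-4 + Z)
o(R) = (-5 + R)/(2*R) (o(R) = (R - 5)/(R + R) = (-5 + R)/((2*R)) = (-5 + R)*(1/(2*R)) = (-5 + R)/(2*R))
(-11*o(5))*s(0, d(3)) = (-11*(-5 + 5)/(2*5))*((0 + 1)/(-4 + 1)) = (-11*0/(2*5))*(1/(-3)) = (-11*0)*(-1/3*1) = 0*(-1/3) = 0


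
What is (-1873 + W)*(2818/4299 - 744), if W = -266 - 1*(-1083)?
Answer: 1124864576/1433 ≈ 7.8497e+5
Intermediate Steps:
W = 817 (W = -266 + 1083 = 817)
(-1873 + W)*(2818/4299 - 744) = (-1873 + 817)*(2818/4299 - 744) = -1056*(2818*(1/4299) - 744) = -1056*(2818/4299 - 744) = -1056*(-3195638/4299) = 1124864576/1433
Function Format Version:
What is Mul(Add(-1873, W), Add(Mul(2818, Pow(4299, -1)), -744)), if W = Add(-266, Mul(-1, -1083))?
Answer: Rational(1124864576, 1433) ≈ 7.8497e+5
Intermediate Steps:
W = 817 (W = Add(-266, 1083) = 817)
Mul(Add(-1873, W), Add(Mul(2818, Pow(4299, -1)), -744)) = Mul(Add(-1873, 817), Add(Mul(2818, Pow(4299, -1)), -744)) = Mul(-1056, Add(Mul(2818, Rational(1, 4299)), -744)) = Mul(-1056, Add(Rational(2818, 4299), -744)) = Mul(-1056, Rational(-3195638, 4299)) = Rational(1124864576, 1433)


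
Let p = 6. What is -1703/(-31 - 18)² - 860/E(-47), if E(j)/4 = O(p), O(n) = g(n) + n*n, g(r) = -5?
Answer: -569008/74431 ≈ -7.6448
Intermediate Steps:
O(n) = -5 + n² (O(n) = -5 + n*n = -5 + n²)
E(j) = 124 (E(j) = 4*(-5 + 6²) = 4*(-5 + 36) = 4*31 = 124)
-1703/(-31 - 18)² - 860/E(-47) = -1703/(-31 - 18)² - 860/124 = -1703/((-49)²) - 860*1/124 = -1703/2401 - 215/31 = -569008/74431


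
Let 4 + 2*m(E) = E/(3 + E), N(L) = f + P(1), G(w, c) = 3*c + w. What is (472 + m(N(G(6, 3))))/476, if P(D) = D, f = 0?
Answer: 3761/3808 ≈ 0.98766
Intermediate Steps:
G(w, c) = w + 3*c
N(L) = 1 (N(L) = 0 + 1 = 1)
m(E) = -2 + E/(2*(3 + E)) (m(E) = -2 + (E/(3 + E))/2 = -2 + E/(2*(3 + E)))
(472 + m(N(G(6, 3))))/476 = (472 + 3*(-4 - 1*1)/(2*(3 + 1)))/476 = (472 + (3/2)*(-4 - 1)/4)/476 = (472 + (3/2)*(¼)*(-5))/476 = (472 - 15/8)/476 = (1/476)*(3761/8) = 3761/3808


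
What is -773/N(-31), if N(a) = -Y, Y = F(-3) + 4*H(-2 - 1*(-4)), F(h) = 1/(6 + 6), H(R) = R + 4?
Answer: 9276/289 ≈ 32.097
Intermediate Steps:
H(R) = 4 + R
F(h) = 1/12
Y = 289/12 (Y = 1/12 + 4*(4 + (-2 - 1*(-4))) = 1/12 + 4*(4 + (-2 + 4)) = 1/12 + 4*(4 + 2) = 1/12 + 4*6 = 1/12 + 24 = 289/12 ≈ 24.083)
N(a) = -289/12 (N(a) = -1*289/12 = -289/12)
-773/N(-31) = -773/(-289/12) = -773*(-12/289) = 9276/289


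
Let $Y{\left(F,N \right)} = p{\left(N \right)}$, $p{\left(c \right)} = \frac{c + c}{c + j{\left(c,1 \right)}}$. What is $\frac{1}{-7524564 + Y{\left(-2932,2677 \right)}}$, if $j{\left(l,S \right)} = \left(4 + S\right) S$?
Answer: $- \frac{1341}{10090437647} \approx -1.329 \cdot 10^{-7}$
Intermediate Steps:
$j{\left(l,S \right)} = S \left(4 + S\right)$
$p{\left(c \right)} = \frac{2 c}{5 + c}$ ($p{\left(c \right)} = \frac{c + c}{c + 1 \left(4 + 1\right)} = \frac{2 c}{c + 1 \cdot 5} = \frac{2 c}{c + 5} = \frac{2 c}{5 + c}$)
$Y{\left(F,N \right)} = \frac{2 N}{5 + N}$
$\frac{1}{-7524564 + Y{\left(-2932,2677 \right)}} = \frac{1}{-7524564 + 2 \cdot 2677 \frac{1}{5 + 2677}} = \frac{1}{-7524564 + 2 \cdot 2677 \cdot \frac{1}{2682}} = \frac{1}{-7524564 + \frac{2677}{1341}} = \frac{1}{- \frac{10090437647}{1341}} = - \frac{1341}{10090437647}$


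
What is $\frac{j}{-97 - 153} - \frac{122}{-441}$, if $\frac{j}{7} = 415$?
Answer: $- \frac{250121}{22050} \approx -11.343$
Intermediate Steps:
$j = 2905$ ($j = 7 \cdot 415 = 2905$)
$\frac{j}{-97 - 153} - \frac{122}{-441} = \frac{2905}{-97 - 153} - \frac{122}{-441} = \frac{2905}{-250} - - \frac{122}{441} = 2905 \left(- \frac{1}{250}\right) + \frac{122}{441} = - \frac{581}{50} + \frac{122}{441} = - \frac{250121}{22050}$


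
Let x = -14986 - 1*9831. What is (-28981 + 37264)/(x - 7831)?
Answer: -753/2968 ≈ -0.25371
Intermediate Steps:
x = -24817 (x = -14986 - 9831 = -24817)
(-28981 + 37264)/(x - 7831) = (-28981 + 37264)/(-24817 - 7831) = 8283/(-32648) = 8283*(-1/32648) = -753/2968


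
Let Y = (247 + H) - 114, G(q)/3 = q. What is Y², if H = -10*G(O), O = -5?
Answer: 80089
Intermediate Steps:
G(q) = 3*q
H = 150 (H = -30*(-5) = -10*(-15) = 150)
Y = 283 (Y = (247 + 150) - 114 = 397 - 114 = 283)
Y² = 283² = 80089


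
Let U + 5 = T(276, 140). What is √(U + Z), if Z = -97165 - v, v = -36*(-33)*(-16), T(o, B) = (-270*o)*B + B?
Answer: I*√10510822 ≈ 3242.0*I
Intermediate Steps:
T(o, B) = B - 270*B*o (T(o, B) = -270*B*o + B = B - 270*B*o)
U = -10432665 (U = -5 + 140*(1 - 270*276) = -5 + 140*(1 - 74520) = -5 + 140*(-74519) = -5 - 10432660 = -10432665)
v = -19008 (v = 1188*(-16) = -19008)
Z = -78157 (Z = -97165 - 1*(-19008) = -97165 + 19008 = -78157)
√(U + Z) = √(-10432665 - 78157) = √(-10510822) = I*√10510822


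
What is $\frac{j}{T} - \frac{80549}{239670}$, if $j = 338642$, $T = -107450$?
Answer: $- \frac{8981731819}{2575254150} \approx -3.4877$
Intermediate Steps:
$\frac{j}{T} - \frac{80549}{239670} = \frac{338642}{-107450} - \frac{80549}{239670} = 338642 \left(- \frac{1}{107450}\right) - \frac{80549}{239670} = - \frac{169321}{53725} - \frac{80549}{239670} = - \frac{8981731819}{2575254150}$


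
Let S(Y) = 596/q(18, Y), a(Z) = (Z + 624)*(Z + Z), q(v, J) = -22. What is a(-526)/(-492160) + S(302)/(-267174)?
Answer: 18946058839/90400994640 ≈ 0.20958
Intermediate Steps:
a(Z) = 2*Z*(624 + Z) (a(Z) = (624 + Z)*(2*Z) = 2*Z*(624 + Z))
S(Y) = -298/11 (S(Y) = 596/(-22) = 596*(-1/22) = -298/11)
a(-526)/(-492160) + S(302)/(-267174) = (2*(-526)*(624 - 526))/(-492160) - 298/11/(-267174) = (2*(-526)*98)*(-1/492160) - 298/11*(-1/267174) = -103096*(-1/492160) + 149/1469457 = 12887/61520 + 149/1469457 = 18946058839/90400994640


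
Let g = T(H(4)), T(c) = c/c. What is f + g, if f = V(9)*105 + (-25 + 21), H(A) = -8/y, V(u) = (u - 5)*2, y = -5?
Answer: 837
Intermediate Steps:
V(u) = -10 + 2*u (V(u) = (-5 + u)*2 = -10 + 2*u)
H(A) = 8/5 (H(A) = -8/(-5) = -8*(-⅕) = 8/5)
T(c) = 1
g = 1
f = 836 (f = (-10 + 2*9)*105 + (-25 + 21) = (-10 + 18)*105 - 4 = 8*105 - 4 = 840 - 4 = 836)
f + g = 836 + 1 = 837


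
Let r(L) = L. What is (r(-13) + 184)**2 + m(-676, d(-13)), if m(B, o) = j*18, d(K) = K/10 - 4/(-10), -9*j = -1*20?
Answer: 29281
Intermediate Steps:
j = 20/9 (j = -(-1)*20/9 = -1/9*(-20) = 20/9 ≈ 2.2222)
d(K) = 2/5 + K/10 (d(K) = K*(1/10) - 4*(-1/10) = K/10 + 2/5 = 2/5 + K/10)
m(B, o) = 40 (m(B, o) = (20/9)*18 = 40)
(r(-13) + 184)**2 + m(-676, d(-13)) = (-13 + 184)**2 + 40 = 171**2 + 40 = 29241 + 40 = 29281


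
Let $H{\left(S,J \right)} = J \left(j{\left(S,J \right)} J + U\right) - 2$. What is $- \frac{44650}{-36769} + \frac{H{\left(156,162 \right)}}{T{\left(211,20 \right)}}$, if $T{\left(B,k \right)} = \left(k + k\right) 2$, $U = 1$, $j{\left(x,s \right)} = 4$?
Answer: $\frac{241832349}{183845} \approx 1315.4$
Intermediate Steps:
$T{\left(B,k \right)} = 4 k$ ($T{\left(B,k \right)} = 2 k 2 = 4 k$)
$H{\left(S,J \right)} = -2 + J \left(1 + 4 J\right)$ ($H{\left(S,J \right)} = J \left(4 J + 1\right) - 2 = J \left(1 + 4 J\right) - 2 = -2 + J \left(1 + 4 J\right)$)
$- \frac{44650}{-36769} + \frac{H{\left(156,162 \right)}}{T{\left(211,20 \right)}} = - \frac{44650}{-36769} + \frac{-2 + 162 + 4 \cdot 162^{2}}{4 \cdot 20} = \left(-44650\right) \left(- \frac{1}{36769}\right) + \frac{-2 + 162 + 4 \cdot 26244}{80} = \frac{44650}{36769} + \left(-2 + 162 + 104976\right) \frac{1}{80} = \frac{44650}{36769} + 105136 \cdot \frac{1}{80} = \frac{44650}{36769} + \frac{6571}{5} = \frac{241832349}{183845}$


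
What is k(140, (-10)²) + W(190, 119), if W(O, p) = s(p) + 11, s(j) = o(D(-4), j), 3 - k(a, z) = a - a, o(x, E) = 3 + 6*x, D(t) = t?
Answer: -7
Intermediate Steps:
k(a, z) = 3 (k(a, z) = 3 - (a - a) = 3 - 1*0 = 3 + 0 = 3)
s(j) = -21 (s(j) = 3 + 6*(-4) = 3 - 24 = -21)
W(O, p) = -10 (W(O, p) = -21 + 11 = -10)
k(140, (-10)²) + W(190, 119) = 3 - 10 = -7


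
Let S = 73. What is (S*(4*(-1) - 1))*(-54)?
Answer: 19710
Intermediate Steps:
(S*(4*(-1) - 1))*(-54) = (73*(4*(-1) - 1))*(-54) = (73*(-4 - 1))*(-54) = (73*(-5))*(-54) = -365*(-54) = 19710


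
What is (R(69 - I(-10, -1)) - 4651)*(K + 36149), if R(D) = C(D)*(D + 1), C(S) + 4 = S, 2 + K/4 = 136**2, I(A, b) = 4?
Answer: -68828125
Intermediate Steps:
K = 73976 (K = -8 + 4*136**2 = -8 + 4*18496 = -8 + 73984 = 73976)
C(S) = -4 + S
R(D) = (1 + D)*(-4 + D) (R(D) = (-4 + D)*(D + 1) = (-4 + D)*(1 + D) = (1 + D)*(-4 + D))
(R(69 - I(-10, -1)) - 4651)*(K + 36149) = ((1 + (69 - 1*4))*(-4 + (69 - 1*4)) - 4651)*(73976 + 36149) = ((1 + (69 - 4))*(-4 + (69 - 4)) - 4651)*110125 = ((1 + 65)*(-4 + 65) - 4651)*110125 = (66*61 - 4651)*110125 = (4026 - 4651)*110125 = -625*110125 = -68828125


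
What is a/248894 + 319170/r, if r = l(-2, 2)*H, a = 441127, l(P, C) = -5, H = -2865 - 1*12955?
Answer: 2858316092/492187885 ≈ 5.8074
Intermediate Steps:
H = -15820 (H = -2865 - 12955 = -15820)
r = 79100 (r = -5*(-15820) = 79100)
a/248894 + 319170/r = 441127/248894 + 319170/79100 = 441127*(1/248894) + 319170*(1/79100) = 441127/248894 + 31917/7910 = 2858316092/492187885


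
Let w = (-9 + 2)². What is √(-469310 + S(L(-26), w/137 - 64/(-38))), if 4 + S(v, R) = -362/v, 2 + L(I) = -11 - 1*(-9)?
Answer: I*√1876894/2 ≈ 685.0*I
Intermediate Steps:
w = 49 (w = (-7)² = 49)
L(I) = -4 (L(I) = -2 + (-11 - 1*(-9)) = -2 + (-11 + 9) = -2 - 2 = -4)
S(v, R) = -4 - 362/v
√(-469310 + S(L(-26), w/137 - 64/(-38))) = √(-469310 + (-4 - 362/(-4))) = √(-469310 + (-4 - 362*(-¼))) = √(-469310 + (-4 + 181/2)) = √(-469310 + 173/2) = √(-938447/2) = I*√1876894/2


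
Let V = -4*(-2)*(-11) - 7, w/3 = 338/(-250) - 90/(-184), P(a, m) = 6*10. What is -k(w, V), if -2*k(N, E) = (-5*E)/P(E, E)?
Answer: 95/24 ≈ 3.9583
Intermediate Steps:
P(a, m) = 60
w = -29769/11500 (w = 3*(338/(-250) - 90/(-184)) = 3*(338*(-1/250) - 90*(-1/184)) = 3*(-169/125 + 45/92) = 3*(-9923/11500) = -29769/11500 ≈ -2.5886)
V = -95 (V = 8*(-11) - 7 = -88 - 7 = -95)
k(N, E) = E/24 (k(N, E) = -(-5*E)/(2*60) = -(-1)*E/24 = E/24)
-k(w, V) = -(-95)/24 = -1*(-95/24) = 95/24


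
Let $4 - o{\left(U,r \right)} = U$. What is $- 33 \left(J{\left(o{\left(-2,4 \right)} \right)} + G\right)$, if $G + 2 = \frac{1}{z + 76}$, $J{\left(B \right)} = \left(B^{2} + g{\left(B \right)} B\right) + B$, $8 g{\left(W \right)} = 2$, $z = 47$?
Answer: $- \frac{112321}{82} \approx -1369.8$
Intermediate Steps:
$g{\left(W \right)} = \frac{1}{4}$ ($g{\left(W \right)} = \frac{1}{8} \cdot 2 = \frac{1}{4}$)
$o{\left(U,r \right)} = 4 - U$
$J{\left(B \right)} = B^{2} + \frac{5 B}{4}$ ($J{\left(B \right)} = \left(B^{2} + \frac{B}{4}\right) + B = B^{2} + \frac{5 B}{4}$)
$G = - \frac{245}{123}$ ($G = -2 + \frac{1}{47 + 76} = -2 + \frac{1}{123} = - \frac{245}{123} \approx -1.9919$)
$- 33 \left(J{\left(o{\left(-2,4 \right)} \right)} + G\right) = - 33 \left(\frac{\left(4 - -2\right) \left(5 + 4 \left(4 - -2\right)\right)}{4} - \frac{245}{123}\right) = - 33 \left(\frac{\left(4 + 2\right) \left(5 + 4 \left(4 + 2\right)\right)}{4} - \frac{245}{123}\right) = - 33 \left(\frac{1}{4} \cdot 6 \left(5 + 4 \cdot 6\right) - \frac{245}{123}\right) = - 33 \left(\frac{1}{4} \cdot 6 \left(5 + 24\right) - \frac{245}{123}\right) = - 33 \left(\frac{1}{4} \cdot 6 \cdot 29 - \frac{245}{123}\right) = - 33 \left(\frac{87}{2} - \frac{245}{123}\right) = \left(-33\right) \frac{10211}{246} = - \frac{112321}{82}$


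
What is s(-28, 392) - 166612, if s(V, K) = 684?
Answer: -165928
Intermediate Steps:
s(-28, 392) - 166612 = 684 - 166612 = -165928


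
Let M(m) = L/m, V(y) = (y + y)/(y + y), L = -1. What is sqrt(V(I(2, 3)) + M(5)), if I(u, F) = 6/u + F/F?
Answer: 2*sqrt(5)/5 ≈ 0.89443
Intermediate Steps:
I(u, F) = 1 + 6/u (I(u, F) = 6/u + 1 = 1 + 6/u)
V(y) = 1 (V(y) = (2*y)/((2*y)) = (2*y)*(1/(2*y)) = 1)
M(m) = -1/m
sqrt(V(I(2, 3)) + M(5)) = sqrt(1 - 1/5) = sqrt(4/5) = 2*sqrt(5)/5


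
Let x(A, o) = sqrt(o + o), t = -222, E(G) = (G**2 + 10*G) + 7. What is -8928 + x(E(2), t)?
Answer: -8928 + 2*I*sqrt(111) ≈ -8928.0 + 21.071*I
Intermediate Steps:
E(G) = 7 + G**2 + 10*G
x(A, o) = sqrt(2)*sqrt(o) (x(A, o) = sqrt(2*o) = sqrt(2)*sqrt(o))
-8928 + x(E(2), t) = -8928 + sqrt(2)*sqrt(-222) = -8928 + sqrt(2)*(I*sqrt(222)) = -8928 + 2*I*sqrt(111)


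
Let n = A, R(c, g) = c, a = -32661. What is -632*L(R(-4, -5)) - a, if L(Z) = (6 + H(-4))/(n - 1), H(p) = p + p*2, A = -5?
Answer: 32029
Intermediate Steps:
H(p) = 3*p (H(p) = p + 2*p = 3*p)
n = -5
L(Z) = 1 (L(Z) = (6 + 3*(-4))/(-5 - 1) = (6 - 12)/(-6) = -6*(-1/6) = 1)
-632*L(R(-4, -5)) - a = -632*1 - 1*(-32661) = -632 + 32661 = 32029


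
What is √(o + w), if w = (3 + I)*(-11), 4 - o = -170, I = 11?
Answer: 2*√5 ≈ 4.4721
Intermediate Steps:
o = 174 (o = 4 - 1*(-170) = 4 + 170 = 174)
w = -154 (w = (3 + 11)*(-11) = 14*(-11) = -154)
√(o + w) = √(174 - 154) = √20 = 2*√5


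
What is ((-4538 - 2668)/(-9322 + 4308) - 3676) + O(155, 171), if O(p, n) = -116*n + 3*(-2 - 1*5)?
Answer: -58993628/2507 ≈ -23532.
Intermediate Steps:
O(p, n) = -21 - 116*n (O(p, n) = -116*n + 3*(-2 - 5) = -116*n + 3*(-7) = -116*n - 21 = -21 - 116*n)
((-4538 - 2668)/(-9322 + 4308) - 3676) + O(155, 171) = ((-4538 - 2668)/(-9322 + 4308) - 3676) + (-21 - 116*171) = (-7206/(-5014) - 3676) + (-21 - 19836) = (-7206*(-1/5014) - 3676) - 19857 = (3603/2507 - 3676) - 19857 = -9212129/2507 - 19857 = -58993628/2507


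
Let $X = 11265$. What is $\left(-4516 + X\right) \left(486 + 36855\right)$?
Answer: $252014409$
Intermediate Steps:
$\left(-4516 + X\right) \left(486 + 36855\right) = \left(-4516 + 11265\right) \left(486 + 36855\right) = 6749 \cdot 37341 = 252014409$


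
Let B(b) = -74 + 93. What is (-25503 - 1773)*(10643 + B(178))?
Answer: -290816712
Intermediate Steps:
B(b) = 19
(-25503 - 1773)*(10643 + B(178)) = (-25503 - 1773)*(10643 + 19) = -27276*10662 = -290816712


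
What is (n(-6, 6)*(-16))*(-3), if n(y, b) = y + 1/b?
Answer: -280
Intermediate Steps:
(n(-6, 6)*(-16))*(-3) = ((-6 + 1/6)*(-16))*(-3) = ((-6 + ⅙)*(-16))*(-3) = -35/6*(-16)*(-3) = (280/3)*(-3) = -280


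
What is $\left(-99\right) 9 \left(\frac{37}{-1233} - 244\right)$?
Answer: $\frac{29788011}{137} \approx 2.1743 \cdot 10^{5}$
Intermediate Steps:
$\left(-99\right) 9 \left(\frac{37}{-1233} - 244\right) = - 891 \left(37 \left(- \frac{1}{1233}\right) - 244\right) = - 891 \left(- \frac{37}{1233} - 244\right) = \left(-891\right) \left(- \frac{300889}{1233}\right) = \frac{29788011}{137}$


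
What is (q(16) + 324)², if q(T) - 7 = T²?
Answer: 344569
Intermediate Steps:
q(T) = 7 + T²
(q(16) + 324)² = ((7 + 16²) + 324)² = ((7 + 256) + 324)² = (263 + 324)² = 587² = 344569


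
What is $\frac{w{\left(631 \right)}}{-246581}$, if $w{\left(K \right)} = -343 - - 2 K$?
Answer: $- \frac{919}{246581} \approx -0.003727$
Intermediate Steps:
$w{\left(K \right)} = -343 + 2 K$
$\frac{w{\left(631 \right)}}{-246581} = \frac{-343 + 2 \cdot 631}{-246581} = \left(-343 + 1262\right) \left(- \frac{1}{246581}\right) = 919 \left(- \frac{1}{246581}\right) = - \frac{919}{246581}$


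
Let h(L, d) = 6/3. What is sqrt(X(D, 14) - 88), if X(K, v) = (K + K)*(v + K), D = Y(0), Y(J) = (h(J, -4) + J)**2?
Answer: 2*sqrt(14) ≈ 7.4833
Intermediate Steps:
h(L, d) = 2 (h(L, d) = 6*(1/3) = 2)
Y(J) = (2 + J)**2
D = 4 (D = (2 + 0)**2 = 2**2 = 4)
X(K, v) = 2*K*(K + v) (X(K, v) = (2*K)*(K + v) = 2*K*(K + v))
sqrt(X(D, 14) - 88) = sqrt(2*4*(4 + 14) - 88) = sqrt(2*4*18 - 88) = sqrt(144 - 88) = sqrt(56) = 2*sqrt(14)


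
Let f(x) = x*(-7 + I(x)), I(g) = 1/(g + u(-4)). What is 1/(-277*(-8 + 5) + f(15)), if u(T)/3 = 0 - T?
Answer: 9/6539 ≈ 0.0013764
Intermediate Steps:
u(T) = -3*T (u(T) = 3*(0 - T) = 3*(-T) = -3*T)
I(g) = 1/(12 + g) (I(g) = 1/(g - 3*(-4)) = 1/(g + 12) = 1/(12 + g))
f(x) = x*(-7 + 1/(12 + x))
1/(-277*(-8 + 5) + f(15)) = 1/(-277*(-8 + 5) - 1*15*(83 + 7*15)/(12 + 15)) = 1/(-277*(-3) - 1*15*(83 + 105)/27) = 1/(831 - 1*15*1/27*188) = 1/(831 - 940/9) = 1/(6539/9) = 9/6539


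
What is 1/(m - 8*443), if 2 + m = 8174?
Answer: 1/4628 ≈ 0.00021608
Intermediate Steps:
m = 8172 (m = -2 + 8174 = 8172)
1/(m - 8*443) = 1/(8172 - 8*443) = 1/(8172 - 3544) = 1/4628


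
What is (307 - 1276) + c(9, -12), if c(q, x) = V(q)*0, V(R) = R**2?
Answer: -969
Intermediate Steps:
c(q, x) = 0 (c(q, x) = q**2*0 = 0)
(307 - 1276) + c(9, -12) = (307 - 1276) + 0 = -969 + 0 = -969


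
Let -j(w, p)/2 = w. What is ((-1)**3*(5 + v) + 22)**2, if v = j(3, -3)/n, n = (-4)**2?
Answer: 19321/64 ≈ 301.89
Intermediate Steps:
j(w, p) = -2*w
n = 16
v = -3/8 (v = -2*3/16 = -6*1/16 = -3/8 ≈ -0.37500)
((-1)**3*(5 + v) + 22)**2 = ((-1)**3*(5 - 3/8) + 22)**2 = (-1*37/8 + 22)**2 = (-37/8 + 22)**2 = (139/8)**2 = 19321/64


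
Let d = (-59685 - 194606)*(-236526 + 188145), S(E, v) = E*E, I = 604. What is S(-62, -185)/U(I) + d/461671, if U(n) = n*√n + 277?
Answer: 2709975176904308837/101693256837585 + 4643552*√151/220272135 ≈ 26649.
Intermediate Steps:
U(n) = 277 + n^(3/2) (U(n) = n^(3/2) + 277 = 277 + n^(3/2))
S(E, v) = E²
d = 12302852871 (d = -254291*(-48381) = 12302852871)
S(-62, -185)/U(I) + d/461671 = (-62)²/(277 + 604^(3/2)) + 12302852871/461671 = 3844/(277 + 1208*√151) + 12302852871*(1/461671) = 3844/(277 + 1208*√151) + 12302852871/461671 = 12302852871/461671 + 3844/(277 + 1208*√151)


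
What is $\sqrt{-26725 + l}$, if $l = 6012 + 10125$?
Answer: $2 i \sqrt{2647} \approx 102.9 i$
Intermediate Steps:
$l = 16137$
$\sqrt{-26725 + l} = \sqrt{-26725 + 16137} = \sqrt{-10588} = 2 i \sqrt{2647}$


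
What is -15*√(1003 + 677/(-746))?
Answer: -15*√557680506/746 ≈ -474.84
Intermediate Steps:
-15*√(1003 + 677/(-746)) = -15*√(1003 + 677*(-1/746)) = -15*√(1003 - 677/746) = -15*√557680506/746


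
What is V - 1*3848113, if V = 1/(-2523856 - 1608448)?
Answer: -15901572742353/4132304 ≈ -3.8481e+6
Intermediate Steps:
V = -1/4132304 (V = 1/(-4132304) = -1/4132304 ≈ -2.4200e-7)
V - 1*3848113 = -1/4132304 - 1*3848113 = -1/4132304 - 3848113 = -15901572742353/4132304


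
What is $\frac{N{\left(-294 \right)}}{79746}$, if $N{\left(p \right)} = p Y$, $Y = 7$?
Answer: $- \frac{343}{13291} \approx -0.025807$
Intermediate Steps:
$N{\left(p \right)} = 7 p$ ($N{\left(p \right)} = p 7 = 7 p$)
$\frac{N{\left(-294 \right)}}{79746} = \frac{7 \left(-294\right)}{79746} = \left(-2058\right) \frac{1}{79746} = - \frac{343}{13291}$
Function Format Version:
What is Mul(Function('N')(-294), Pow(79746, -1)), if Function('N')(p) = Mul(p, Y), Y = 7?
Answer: Rational(-343, 13291) ≈ -0.025807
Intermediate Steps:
Function('N')(p) = Mul(7, p) (Function('N')(p) = Mul(p, 7) = Mul(7, p))
Mul(Function('N')(-294), Pow(79746, -1)) = Mul(Mul(7, -294), Pow(79746, -1)) = Mul(-2058, Rational(1, 79746)) = Rational(-343, 13291)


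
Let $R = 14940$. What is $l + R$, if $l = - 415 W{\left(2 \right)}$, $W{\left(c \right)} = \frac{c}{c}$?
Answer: $14525$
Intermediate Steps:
$W{\left(c \right)} = 1$
$l = -415$ ($l = \left(-415\right) 1 = -415$)
$l + R = -415 + 14940 = 14525$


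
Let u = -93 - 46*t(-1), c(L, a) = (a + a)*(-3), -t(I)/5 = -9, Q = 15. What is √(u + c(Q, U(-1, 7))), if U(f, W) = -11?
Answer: 3*I*√233 ≈ 45.793*I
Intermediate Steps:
t(I) = 45 (t(I) = -5*(-9) = 45)
c(L, a) = -6*a (c(L, a) = (2*a)*(-3) = -6*a)
u = -2163 (u = -93 - 46*45 = -93 - 2070 = -2163)
√(u + c(Q, U(-1, 7))) = √(-2163 - 6*(-11)) = √(-2163 + 66) = √(-2097) = 3*I*√233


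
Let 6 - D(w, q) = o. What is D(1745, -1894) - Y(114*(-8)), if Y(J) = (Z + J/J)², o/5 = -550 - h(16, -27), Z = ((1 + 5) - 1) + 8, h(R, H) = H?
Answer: 2425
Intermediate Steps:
Z = 13 (Z = (6 - 1) + 8 = 5 + 8 = 13)
o = -2615 (o = 5*(-550 - 1*(-27)) = 5*(-550 + 27) = 5*(-523) = -2615)
D(w, q) = 2621 (D(w, q) = 6 - 1*(-2615) = 6 + 2615 = 2621)
Y(J) = 196 (Y(J) = (13 + J/J)² = (13 + 1)² = 14² = 196)
D(1745, -1894) - Y(114*(-8)) = 2621 - 1*196 = 2621 - 196 = 2425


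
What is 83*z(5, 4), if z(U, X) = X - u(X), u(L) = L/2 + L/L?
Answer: 83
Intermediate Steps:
u(L) = 1 + L/2 (u(L) = L*(½) + 1 = L/2 + 1 = 1 + L/2)
z(U, X) = -1 + X/2 (z(U, X) = X - (1 + X/2) = X + (-1 - X/2) = -1 + X/2)
83*z(5, 4) = 83*(-1 + (½)*4) = 83*(-1 + 2) = 83*1 = 83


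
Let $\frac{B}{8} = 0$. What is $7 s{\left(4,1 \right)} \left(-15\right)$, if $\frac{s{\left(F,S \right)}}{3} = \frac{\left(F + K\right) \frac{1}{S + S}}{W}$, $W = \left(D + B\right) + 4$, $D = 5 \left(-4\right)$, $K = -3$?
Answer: $\frac{315}{32} \approx 9.8438$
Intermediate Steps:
$B = 0$ ($B = 8 \cdot 0 = 0$)
$D = -20$
$W = -16$ ($W = \left(-20 + 0\right) + 4 = -20 + 4 = -16$)
$s{\left(F,S \right)} = - \frac{3 \left(-3 + F\right)}{32 S}$ ($s{\left(F,S \right)} = 3 \frac{\left(F - 3\right) \frac{1}{S + S}}{-16} = 3 \frac{-3 + F}{2 S} \left(- \frac{1}{16}\right) = 3 \left(- \frac{-3 + F}{32 S}\right) = - \frac{3 \left(-3 + F\right)}{32 S}$)
$7 s{\left(4,1 \right)} \left(-15\right) = 7 \frac{3 \left(3 - 4\right)}{32 \cdot 1} \left(-15\right) = 7 \cdot \frac{3}{32} \cdot 1 \left(3 - 4\right) \left(-15\right) = 7 \cdot \frac{3}{32} \cdot 1 \left(-1\right) \left(-15\right) = 7 \left(- \frac{3}{32}\right) \left(-15\right) = \left(- \frac{21}{32}\right) \left(-15\right) = \frac{315}{32}$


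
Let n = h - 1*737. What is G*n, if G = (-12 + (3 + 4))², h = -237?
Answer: -24350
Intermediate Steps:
n = -974 (n = -237 - 1*737 = -237 - 737 = -974)
G = 25 (G = (-12 + 7)² = (-5)² = 25)
G*n = 25*(-974) = -24350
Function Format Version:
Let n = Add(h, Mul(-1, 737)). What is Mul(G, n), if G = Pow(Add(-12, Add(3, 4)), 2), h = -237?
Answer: -24350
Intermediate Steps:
n = -974 (n = Add(-237, Mul(-1, 737)) = Add(-237, -737) = -974)
G = 25 (G = Pow(Add(-12, 7), 2) = Pow(-5, 2) = 25)
Mul(G, n) = Mul(25, -974) = -24350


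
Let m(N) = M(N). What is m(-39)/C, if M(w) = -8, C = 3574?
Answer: -4/1787 ≈ -0.0022384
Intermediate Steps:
m(N) = -8
m(-39)/C = -8/3574 = -8*1/3574 = -4/1787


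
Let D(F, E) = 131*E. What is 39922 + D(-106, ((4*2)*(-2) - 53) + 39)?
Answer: 35992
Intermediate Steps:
39922 + D(-106, ((4*2)*(-2) - 53) + 39) = 39922 + 131*(((4*2)*(-2) - 53) + 39) = 39922 + 131*((8*(-2) - 53) + 39) = 39922 + 131*((-16 - 53) + 39) = 39922 + 131*(-69 + 39) = 39922 + 131*(-30) = 39922 - 3930 = 35992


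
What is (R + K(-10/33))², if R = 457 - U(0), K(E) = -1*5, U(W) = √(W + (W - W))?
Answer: 204304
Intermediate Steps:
U(W) = √W (U(W) = √(W + 0) = √W)
K(E) = -5
R = 457 (R = 457 - √0 = 457 - 1*0 = 457 + 0 = 457)
(R + K(-10/33))² = (457 - 5)² = 452² = 204304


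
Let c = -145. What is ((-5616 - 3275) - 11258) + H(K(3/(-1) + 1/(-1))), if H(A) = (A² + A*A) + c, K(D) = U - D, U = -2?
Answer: -20286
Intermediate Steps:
K(D) = -2 - D
H(A) = -145 + 2*A² (H(A) = (A² + A*A) - 145 = (A² + A²) - 145 = 2*A² - 145 = -145 + 2*A²)
((-5616 - 3275) - 11258) + H(K(3/(-1) + 1/(-1))) = ((-5616 - 3275) - 11258) + (-145 + 2*(-2 - (3/(-1) + 1/(-1)))²) = (-8891 - 11258) + (-145 + 2*(-2 - (3*(-1) + 1*(-1)))²) = -20149 + (-145 + 2*(-2 - (-3 - 1))²) = -20149 + (-145 + 2*(-2 - 1*(-4))²) = -20149 + (-145 + 2*(-2 + 4)²) = -20149 + (-145 + 2*2²) = -20149 + (-145 + 2*4) = -20149 + (-145 + 8) = -20149 - 137 = -20286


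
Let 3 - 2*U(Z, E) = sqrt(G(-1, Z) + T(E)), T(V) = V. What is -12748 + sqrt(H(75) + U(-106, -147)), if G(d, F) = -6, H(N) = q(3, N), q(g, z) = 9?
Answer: -12748 + sqrt(42 - 6*I*sqrt(17))/2 ≈ -12745.0 - 0.91817*I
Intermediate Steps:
H(N) = 9
U(Z, E) = 3/2 - sqrt(-6 + E)/2
-12748 + sqrt(H(75) + U(-106, -147)) = -12748 + sqrt(9 + (3/2 - sqrt(-6 - 147)/2)) = -12748 + sqrt(9 + (3/2 - 3*I*sqrt(17)/2)) = -12748 + sqrt(21/2 - 3*I*sqrt(17)/2)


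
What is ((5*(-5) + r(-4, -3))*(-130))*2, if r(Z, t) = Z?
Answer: 7540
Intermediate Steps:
((5*(-5) + r(-4, -3))*(-130))*2 = ((5*(-5) - 4)*(-130))*2 = ((-25 - 4)*(-130))*2 = -29*(-130)*2 = 3770*2 = 7540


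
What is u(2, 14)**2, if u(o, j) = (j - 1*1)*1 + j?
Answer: 729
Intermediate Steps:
u(o, j) = -1 + 2*j (u(o, j) = (j - 1)*1 + j = (-1 + j)*1 + j = (-1 + j) + j = -1 + 2*j)
u(2, 14)**2 = (-1 + 2*14)**2 = (-1 + 28)**2 = 27**2 = 729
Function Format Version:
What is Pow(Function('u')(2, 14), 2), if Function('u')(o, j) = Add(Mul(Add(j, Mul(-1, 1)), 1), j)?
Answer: 729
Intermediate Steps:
Function('u')(o, j) = Add(-1, Mul(2, j)) (Function('u')(o, j) = Add(Mul(Add(j, -1), 1), j) = Add(Mul(Add(-1, j), 1), j) = Add(Add(-1, j), j) = Add(-1, Mul(2, j)))
Pow(Function('u')(2, 14), 2) = Pow(Add(-1, Mul(2, 14)), 2) = Pow(Add(-1, 28), 2) = Pow(27, 2) = 729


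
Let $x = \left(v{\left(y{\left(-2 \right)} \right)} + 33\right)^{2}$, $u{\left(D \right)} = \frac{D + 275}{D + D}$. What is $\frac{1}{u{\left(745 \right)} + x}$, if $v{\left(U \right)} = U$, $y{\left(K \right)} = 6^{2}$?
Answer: $\frac{149}{709491} \approx 0.00021001$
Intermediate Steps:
$y{\left(K \right)} = 36$
$u{\left(D \right)} = \frac{275 + D}{2 D}$
$x = 4761$ ($x = \left(36 + 33\right)^{2} = 69^{2} = 4761$)
$\frac{1}{u{\left(745 \right)} + x} = \frac{1}{\frac{275 + 745}{2 \cdot 745} + 4761} = \frac{1}{\frac{1}{2} \cdot \frac{1}{745} \cdot 1020 + 4761} = \frac{1}{\frac{102}{149} + 4761} = \frac{1}{\frac{709491}{149}} = \frac{149}{709491}$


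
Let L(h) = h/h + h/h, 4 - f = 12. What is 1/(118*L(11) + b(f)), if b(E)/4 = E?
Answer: 1/204 ≈ 0.0049020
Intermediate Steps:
f = -8 (f = 4 - 1*12 = 4 - 12 = -8)
b(E) = 4*E
L(h) = 2 (L(h) = 1 + 1 = 2)
1/(118*L(11) + b(f)) = 1/(118*2 + 4*(-8)) = 1/(236 - 32) = 1/204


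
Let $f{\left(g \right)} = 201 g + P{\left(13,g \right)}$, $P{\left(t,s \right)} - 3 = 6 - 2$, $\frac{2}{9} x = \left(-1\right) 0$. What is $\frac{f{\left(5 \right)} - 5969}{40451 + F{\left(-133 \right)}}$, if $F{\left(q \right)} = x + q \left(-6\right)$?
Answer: $- \frac{4957}{41249} \approx -0.12017$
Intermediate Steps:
$x = 0$ ($x = \frac{9 \left(\left(-1\right) 0\right)}{2} = \frac{9}{2} \cdot 0 = 0$)
$F{\left(q \right)} = - 6 q$ ($F{\left(q \right)} = 0 + q \left(-6\right) = 0 - 6 q = - 6 q$)
$P{\left(t,s \right)} = 7$ ($P{\left(t,s \right)} = 3 + \left(6 - 2\right) = 3 + 4 = 7$)
$f{\left(g \right)} = 7 + 201 g$ ($f{\left(g \right)} = 201 g + 7 = 7 + 201 g$)
$\frac{f{\left(5 \right)} - 5969}{40451 + F{\left(-133 \right)}} = \frac{\left(7 + 201 \cdot 5\right) - 5969}{40451 - -798} = \frac{\left(7 + 1005\right) - 5969}{40451 + 798} = \frac{1012 - 5969}{41249} = \left(-4957\right) \frac{1}{41249} = - \frac{4957}{41249}$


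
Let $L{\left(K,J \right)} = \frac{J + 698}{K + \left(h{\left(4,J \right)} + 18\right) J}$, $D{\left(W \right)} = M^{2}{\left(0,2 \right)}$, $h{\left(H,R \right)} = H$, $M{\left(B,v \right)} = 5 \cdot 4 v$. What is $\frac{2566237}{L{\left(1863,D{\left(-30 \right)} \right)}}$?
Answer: $\frac{95112441931}{2298} \approx 4.1389 \cdot 10^{7}$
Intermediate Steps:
$M{\left(B,v \right)} = 20 v$
$D{\left(W \right)} = 1600$ ($D{\left(W \right)} = \left(20 \cdot 2\right)^{2} = 40^{2} = 1600$)
$L{\left(K,J \right)} = \frac{698 + J}{K + 22 J}$ ($L{\left(K,J \right)} = \frac{J + 698}{K + \left(4 + 18\right) J} = \frac{698 + J}{K + 22 J}$)
$\frac{2566237}{L{\left(1863,D{\left(-30 \right)} \right)}} = \frac{2566237}{\frac{1}{1863 + 22 \cdot 1600} \left(698 + 1600\right)} = \frac{2566237}{\frac{1}{1863 + 35200} \cdot 2298} = \frac{2566237}{\frac{1}{37063} \cdot 2298} = \frac{2566237}{\frac{2298}{37063}} = 2566237 \cdot \frac{37063}{2298} = \frac{95112441931}{2298}$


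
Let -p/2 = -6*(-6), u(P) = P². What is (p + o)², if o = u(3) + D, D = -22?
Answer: 7225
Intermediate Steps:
o = -13 (o = 3² - 22 = 9 - 22 = -13)
p = -72 (p = -(-12)*(-6) = -2*36 = -72)
(p + o)² = (-72 - 13)² = (-85)² = 7225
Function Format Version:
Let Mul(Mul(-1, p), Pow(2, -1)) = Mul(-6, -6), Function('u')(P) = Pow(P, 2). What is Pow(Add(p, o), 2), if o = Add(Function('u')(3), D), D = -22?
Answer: 7225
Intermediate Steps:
o = -13 (o = Add(Pow(3, 2), -22) = Add(9, -22) = -13)
p = -72 (p = Mul(-2, Mul(-6, -6)) = Mul(-2, 36) = -72)
Pow(Add(p, o), 2) = Pow(Add(-72, -13), 2) = Pow(-85, 2) = 7225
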